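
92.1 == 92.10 True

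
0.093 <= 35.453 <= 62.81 True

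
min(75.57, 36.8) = 36.8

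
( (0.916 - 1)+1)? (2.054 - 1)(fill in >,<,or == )<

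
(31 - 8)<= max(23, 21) True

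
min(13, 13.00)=13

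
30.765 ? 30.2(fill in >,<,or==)>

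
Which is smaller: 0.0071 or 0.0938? 0.0071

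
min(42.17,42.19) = 42.17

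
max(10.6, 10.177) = 10.6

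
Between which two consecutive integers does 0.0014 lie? 0 and 1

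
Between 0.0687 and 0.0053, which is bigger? 0.0687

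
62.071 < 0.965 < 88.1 False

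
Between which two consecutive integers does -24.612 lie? -25 and -24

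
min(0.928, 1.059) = 0.928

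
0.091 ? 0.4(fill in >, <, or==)<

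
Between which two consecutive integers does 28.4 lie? 28 and 29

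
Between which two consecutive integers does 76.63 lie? 76 and 77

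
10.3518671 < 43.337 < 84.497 True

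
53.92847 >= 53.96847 False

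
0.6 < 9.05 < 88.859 True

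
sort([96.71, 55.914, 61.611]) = [55.914, 61.611, 96.71]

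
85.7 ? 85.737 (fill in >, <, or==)<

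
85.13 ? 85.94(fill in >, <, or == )<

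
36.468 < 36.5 True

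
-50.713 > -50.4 False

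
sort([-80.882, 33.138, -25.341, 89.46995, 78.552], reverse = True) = [89.46995, 78.552, 33.138, -25.341, -80.882]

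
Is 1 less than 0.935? No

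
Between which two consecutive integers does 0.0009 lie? 0 and 1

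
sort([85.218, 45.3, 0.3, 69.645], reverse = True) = [85.218, 69.645, 45.3, 0.3]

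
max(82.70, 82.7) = 82.7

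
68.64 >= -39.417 True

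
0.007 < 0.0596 True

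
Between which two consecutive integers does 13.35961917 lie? 13 and 14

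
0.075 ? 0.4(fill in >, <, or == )<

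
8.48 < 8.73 True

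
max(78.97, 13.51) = 78.97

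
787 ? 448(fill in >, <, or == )>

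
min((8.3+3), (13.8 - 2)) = 11.3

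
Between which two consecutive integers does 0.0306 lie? 0 and 1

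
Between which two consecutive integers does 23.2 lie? 23 and 24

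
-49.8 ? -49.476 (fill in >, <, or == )<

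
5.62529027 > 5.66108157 False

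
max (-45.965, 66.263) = 66.263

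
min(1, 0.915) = 0.915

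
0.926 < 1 True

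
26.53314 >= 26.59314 False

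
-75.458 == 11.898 False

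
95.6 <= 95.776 True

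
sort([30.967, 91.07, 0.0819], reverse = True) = [91.07, 30.967, 0.0819]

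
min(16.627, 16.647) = 16.627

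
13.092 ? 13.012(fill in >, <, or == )>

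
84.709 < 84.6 False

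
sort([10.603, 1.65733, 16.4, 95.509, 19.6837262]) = [1.65733, 10.603, 16.4, 19.6837262, 95.509]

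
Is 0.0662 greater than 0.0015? Yes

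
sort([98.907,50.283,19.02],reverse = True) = [98.907,50.283,19.02]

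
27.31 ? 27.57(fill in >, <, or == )<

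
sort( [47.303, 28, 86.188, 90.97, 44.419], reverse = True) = [90.97, 86.188, 47.303, 44.419, 28]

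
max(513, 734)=734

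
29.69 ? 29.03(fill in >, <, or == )>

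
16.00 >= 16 True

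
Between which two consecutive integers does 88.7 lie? 88 and 89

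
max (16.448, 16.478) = 16.478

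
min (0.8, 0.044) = 0.044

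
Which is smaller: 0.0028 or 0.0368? 0.0028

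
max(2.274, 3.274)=3.274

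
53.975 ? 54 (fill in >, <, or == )<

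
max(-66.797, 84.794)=84.794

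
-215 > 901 False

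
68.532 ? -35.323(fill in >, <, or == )>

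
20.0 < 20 False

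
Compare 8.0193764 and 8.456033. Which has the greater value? 8.456033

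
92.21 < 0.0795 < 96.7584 False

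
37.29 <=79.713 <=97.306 True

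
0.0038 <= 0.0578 True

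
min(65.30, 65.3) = 65.30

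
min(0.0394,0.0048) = 0.0048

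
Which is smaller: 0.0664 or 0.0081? 0.0081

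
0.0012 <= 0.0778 True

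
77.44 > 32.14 True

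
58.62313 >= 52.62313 True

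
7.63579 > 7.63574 True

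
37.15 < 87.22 True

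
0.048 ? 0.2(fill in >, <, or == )<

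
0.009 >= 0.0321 False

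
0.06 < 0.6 True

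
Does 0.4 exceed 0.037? Yes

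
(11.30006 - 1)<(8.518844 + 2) True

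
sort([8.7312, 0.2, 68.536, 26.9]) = [0.2, 8.7312, 26.9, 68.536]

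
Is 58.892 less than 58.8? No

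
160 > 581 False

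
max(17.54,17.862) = 17.862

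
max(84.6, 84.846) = 84.846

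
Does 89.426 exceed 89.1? Yes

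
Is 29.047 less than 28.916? No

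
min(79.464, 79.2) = 79.2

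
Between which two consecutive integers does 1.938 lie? 1 and 2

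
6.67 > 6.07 True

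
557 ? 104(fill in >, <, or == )>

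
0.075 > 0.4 False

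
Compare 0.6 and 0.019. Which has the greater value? 0.6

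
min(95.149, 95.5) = 95.149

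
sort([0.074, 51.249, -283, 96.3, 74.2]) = [-283, 0.074, 51.249, 74.2, 96.3]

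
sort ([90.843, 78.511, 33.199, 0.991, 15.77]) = [0.991, 15.77, 33.199, 78.511, 90.843]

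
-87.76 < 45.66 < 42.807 False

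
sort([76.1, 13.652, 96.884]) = [13.652, 76.1, 96.884]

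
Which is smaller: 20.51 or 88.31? 20.51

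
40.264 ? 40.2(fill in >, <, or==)>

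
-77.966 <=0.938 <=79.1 True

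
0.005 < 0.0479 True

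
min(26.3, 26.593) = 26.3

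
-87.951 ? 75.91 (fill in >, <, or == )<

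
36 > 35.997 True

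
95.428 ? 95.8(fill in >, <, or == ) <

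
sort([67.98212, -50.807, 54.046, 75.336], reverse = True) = [75.336, 67.98212, 54.046, -50.807]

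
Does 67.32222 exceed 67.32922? No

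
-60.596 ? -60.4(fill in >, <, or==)<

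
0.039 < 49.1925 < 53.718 True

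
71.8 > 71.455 True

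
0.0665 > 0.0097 True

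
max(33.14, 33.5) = 33.5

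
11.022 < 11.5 True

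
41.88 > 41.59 True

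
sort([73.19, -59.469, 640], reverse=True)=[640, 73.19, -59.469]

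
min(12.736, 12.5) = 12.5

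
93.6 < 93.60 False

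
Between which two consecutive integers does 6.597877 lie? 6 and 7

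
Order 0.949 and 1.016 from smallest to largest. 0.949, 1.016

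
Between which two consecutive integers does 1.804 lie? 1 and 2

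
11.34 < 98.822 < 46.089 False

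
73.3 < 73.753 True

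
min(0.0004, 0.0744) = 0.0004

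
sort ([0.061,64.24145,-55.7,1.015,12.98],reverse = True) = [64.24145,12.98,1.015,0.061,-55.7]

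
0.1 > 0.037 True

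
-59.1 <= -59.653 False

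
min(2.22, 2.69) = 2.22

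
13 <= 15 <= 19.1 True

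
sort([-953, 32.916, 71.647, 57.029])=[-953, 32.916, 57.029, 71.647]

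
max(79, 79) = 79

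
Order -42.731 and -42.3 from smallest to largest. -42.731, -42.3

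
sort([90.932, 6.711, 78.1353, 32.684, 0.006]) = [0.006, 6.711, 32.684, 78.1353, 90.932]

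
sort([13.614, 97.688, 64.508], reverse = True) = [97.688, 64.508, 13.614]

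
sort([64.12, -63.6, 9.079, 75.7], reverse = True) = [75.7, 64.12, 9.079, -63.6]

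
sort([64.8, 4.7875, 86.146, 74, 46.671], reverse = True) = [86.146, 74, 64.8, 46.671, 4.7875]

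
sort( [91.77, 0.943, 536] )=[0.943, 91.77, 536]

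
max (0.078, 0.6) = 0.6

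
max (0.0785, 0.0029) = 0.0785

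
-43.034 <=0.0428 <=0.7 True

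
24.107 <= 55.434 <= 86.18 True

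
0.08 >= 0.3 False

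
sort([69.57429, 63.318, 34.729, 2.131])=[2.131, 34.729, 63.318, 69.57429]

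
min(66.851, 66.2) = 66.2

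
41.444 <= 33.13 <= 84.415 False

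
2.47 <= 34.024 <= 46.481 True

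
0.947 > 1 False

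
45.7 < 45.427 False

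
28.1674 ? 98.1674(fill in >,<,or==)<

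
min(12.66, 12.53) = 12.53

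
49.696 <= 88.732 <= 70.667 False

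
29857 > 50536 False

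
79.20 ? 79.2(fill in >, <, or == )==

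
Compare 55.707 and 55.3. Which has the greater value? 55.707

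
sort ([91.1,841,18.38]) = [18.38,91.1,841]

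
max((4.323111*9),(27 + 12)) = 39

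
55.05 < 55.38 True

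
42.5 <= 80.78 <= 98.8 True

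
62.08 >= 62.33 False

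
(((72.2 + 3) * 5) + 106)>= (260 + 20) True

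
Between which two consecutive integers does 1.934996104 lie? 1 and 2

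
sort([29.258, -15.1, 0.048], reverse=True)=[29.258, 0.048, -15.1]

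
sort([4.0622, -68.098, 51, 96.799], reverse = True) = [96.799, 51, 4.0622, -68.098]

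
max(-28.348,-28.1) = -28.1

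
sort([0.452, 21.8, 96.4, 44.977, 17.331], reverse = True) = [96.4, 44.977, 21.8, 17.331, 0.452]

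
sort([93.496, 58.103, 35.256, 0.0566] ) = [0.0566, 35.256, 58.103, 93.496]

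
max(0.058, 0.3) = 0.3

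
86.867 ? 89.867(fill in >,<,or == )<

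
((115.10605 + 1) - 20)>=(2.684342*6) True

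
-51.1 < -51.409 False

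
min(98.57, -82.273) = -82.273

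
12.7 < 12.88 True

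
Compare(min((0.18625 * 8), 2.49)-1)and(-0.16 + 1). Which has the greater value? (-0.16 + 1)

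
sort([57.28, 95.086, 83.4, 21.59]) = [21.59, 57.28, 83.4, 95.086]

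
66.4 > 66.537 False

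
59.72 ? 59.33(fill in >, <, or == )>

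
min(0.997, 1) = 0.997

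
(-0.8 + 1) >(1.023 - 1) True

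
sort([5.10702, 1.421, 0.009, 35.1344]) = [0.009, 1.421, 5.10702, 35.1344]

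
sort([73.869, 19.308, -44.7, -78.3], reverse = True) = [73.869, 19.308, -44.7, -78.3]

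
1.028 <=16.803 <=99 True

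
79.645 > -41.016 True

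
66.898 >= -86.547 True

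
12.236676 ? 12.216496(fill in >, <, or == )>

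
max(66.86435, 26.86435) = 66.86435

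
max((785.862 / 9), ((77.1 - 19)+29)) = 87.318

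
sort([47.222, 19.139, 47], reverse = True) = [47.222, 47, 19.139]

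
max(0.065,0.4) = 0.4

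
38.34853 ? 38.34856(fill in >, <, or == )<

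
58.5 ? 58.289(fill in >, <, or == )>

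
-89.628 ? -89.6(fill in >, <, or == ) <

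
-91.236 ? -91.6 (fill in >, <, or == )>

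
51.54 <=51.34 False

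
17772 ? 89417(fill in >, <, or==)<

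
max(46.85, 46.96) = 46.96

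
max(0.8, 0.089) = 0.8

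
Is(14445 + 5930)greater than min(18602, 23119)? Yes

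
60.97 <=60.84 False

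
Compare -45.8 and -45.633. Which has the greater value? -45.633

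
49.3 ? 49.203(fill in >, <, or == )>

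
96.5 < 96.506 True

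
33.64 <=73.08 True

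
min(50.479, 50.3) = 50.3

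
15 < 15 False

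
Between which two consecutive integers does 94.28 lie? 94 and 95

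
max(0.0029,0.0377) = 0.0377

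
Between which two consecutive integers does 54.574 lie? 54 and 55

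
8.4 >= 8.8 False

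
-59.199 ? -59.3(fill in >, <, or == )>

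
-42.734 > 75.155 False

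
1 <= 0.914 False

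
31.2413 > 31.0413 True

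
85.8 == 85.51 False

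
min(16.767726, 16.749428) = 16.749428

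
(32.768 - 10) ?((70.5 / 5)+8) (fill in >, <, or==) >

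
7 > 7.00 False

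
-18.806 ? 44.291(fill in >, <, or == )<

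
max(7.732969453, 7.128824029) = 7.732969453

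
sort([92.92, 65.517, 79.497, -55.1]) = [-55.1, 65.517, 79.497, 92.92]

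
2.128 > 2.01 True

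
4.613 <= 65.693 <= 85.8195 True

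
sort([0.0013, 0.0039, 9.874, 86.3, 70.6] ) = [0.0013, 0.0039, 9.874, 70.6, 86.3]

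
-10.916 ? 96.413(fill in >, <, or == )<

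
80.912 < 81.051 True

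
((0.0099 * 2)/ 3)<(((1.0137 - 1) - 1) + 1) True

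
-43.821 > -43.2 False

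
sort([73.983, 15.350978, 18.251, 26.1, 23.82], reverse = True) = [73.983, 26.1, 23.82, 18.251, 15.350978]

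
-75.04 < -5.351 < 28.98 True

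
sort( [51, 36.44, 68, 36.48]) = [36.44, 36.48, 51, 68]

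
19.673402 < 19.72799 True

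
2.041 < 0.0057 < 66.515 False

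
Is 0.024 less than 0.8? Yes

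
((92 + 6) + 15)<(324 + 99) True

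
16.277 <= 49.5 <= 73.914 True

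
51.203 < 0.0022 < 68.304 False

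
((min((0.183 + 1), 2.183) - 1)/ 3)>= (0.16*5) False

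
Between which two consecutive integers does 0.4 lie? 0 and 1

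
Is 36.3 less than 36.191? No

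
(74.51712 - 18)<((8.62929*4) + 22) True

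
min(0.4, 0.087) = 0.087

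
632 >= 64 True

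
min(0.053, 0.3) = 0.053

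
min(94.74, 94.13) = 94.13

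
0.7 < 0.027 False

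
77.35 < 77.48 True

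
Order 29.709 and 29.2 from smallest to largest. 29.2, 29.709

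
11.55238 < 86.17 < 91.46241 True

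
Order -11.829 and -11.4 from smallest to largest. -11.829, -11.4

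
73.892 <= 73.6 False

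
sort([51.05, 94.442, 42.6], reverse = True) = [94.442, 51.05, 42.6]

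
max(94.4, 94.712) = 94.712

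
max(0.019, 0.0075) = 0.019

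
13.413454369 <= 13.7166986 True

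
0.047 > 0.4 False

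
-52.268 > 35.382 False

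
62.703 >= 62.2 True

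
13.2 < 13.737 True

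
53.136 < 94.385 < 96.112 True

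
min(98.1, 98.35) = 98.1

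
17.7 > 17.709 False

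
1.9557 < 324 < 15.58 False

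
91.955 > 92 False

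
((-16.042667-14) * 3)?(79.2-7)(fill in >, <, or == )<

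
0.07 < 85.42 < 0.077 False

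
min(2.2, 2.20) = 2.2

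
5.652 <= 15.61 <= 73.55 True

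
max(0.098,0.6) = 0.6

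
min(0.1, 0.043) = 0.043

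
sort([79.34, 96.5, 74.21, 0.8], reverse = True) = [96.5, 79.34, 74.21, 0.8]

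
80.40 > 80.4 False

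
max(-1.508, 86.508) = 86.508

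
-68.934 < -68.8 True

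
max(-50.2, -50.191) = -50.191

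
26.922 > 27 False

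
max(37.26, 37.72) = 37.72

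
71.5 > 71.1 True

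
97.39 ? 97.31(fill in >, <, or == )>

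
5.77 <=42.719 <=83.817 True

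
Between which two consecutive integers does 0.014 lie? 0 and 1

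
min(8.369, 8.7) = 8.369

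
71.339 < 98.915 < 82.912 False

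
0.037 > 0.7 False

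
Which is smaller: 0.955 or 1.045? 0.955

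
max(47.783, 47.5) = 47.783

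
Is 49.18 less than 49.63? Yes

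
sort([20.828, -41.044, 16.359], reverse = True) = [20.828, 16.359, -41.044]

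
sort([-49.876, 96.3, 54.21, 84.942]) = [-49.876, 54.21, 84.942, 96.3]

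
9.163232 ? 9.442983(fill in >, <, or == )<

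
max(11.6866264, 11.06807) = 11.6866264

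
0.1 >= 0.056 True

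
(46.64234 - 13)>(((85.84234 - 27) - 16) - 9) False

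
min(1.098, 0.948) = 0.948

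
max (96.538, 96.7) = 96.7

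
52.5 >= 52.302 True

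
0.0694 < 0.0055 False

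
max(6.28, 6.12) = 6.28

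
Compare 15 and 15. They are equal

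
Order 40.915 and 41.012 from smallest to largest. 40.915, 41.012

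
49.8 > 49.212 True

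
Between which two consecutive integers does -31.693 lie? -32 and -31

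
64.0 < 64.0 False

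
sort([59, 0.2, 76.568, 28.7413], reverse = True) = [76.568, 59, 28.7413, 0.2]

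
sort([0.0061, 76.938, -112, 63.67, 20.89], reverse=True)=[76.938, 63.67, 20.89, 0.0061, -112]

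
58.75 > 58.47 True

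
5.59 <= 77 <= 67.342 False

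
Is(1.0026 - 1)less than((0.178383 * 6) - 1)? Yes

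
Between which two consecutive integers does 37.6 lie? 37 and 38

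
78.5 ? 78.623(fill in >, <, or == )<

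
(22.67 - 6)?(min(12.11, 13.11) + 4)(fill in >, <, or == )>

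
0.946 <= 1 True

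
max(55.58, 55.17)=55.58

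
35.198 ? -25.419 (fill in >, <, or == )>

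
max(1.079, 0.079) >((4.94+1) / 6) True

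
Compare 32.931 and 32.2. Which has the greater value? 32.931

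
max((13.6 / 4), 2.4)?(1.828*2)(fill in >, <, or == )<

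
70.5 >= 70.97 False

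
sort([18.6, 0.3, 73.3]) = [0.3, 18.6, 73.3]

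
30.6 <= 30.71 True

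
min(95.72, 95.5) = 95.5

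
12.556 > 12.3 True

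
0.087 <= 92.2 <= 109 True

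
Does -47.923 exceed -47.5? No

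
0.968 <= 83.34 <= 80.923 False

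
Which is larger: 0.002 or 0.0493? 0.0493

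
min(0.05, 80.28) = 0.05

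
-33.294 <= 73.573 True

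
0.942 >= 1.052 False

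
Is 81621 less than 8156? No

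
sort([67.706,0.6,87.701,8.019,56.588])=[0.6,8.019,56.588,67.706,87.701]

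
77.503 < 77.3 False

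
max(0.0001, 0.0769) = 0.0769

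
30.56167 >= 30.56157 True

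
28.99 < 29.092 True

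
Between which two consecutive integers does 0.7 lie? 0 and 1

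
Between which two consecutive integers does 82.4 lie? 82 and 83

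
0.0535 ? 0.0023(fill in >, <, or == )>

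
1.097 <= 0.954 False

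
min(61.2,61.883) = 61.2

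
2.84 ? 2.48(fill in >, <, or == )>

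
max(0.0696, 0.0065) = 0.0696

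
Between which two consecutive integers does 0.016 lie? 0 and 1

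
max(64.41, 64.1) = 64.41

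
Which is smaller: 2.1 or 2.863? 2.1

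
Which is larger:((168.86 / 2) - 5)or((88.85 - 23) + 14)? ((88.85 - 23) + 14)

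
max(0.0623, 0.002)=0.0623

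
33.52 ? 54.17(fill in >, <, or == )<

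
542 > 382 True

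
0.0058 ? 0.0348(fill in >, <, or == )<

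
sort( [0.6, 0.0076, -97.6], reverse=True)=[0.6, 0.0076, -97.6]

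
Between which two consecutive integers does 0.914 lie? 0 and 1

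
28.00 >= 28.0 True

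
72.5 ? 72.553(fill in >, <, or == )<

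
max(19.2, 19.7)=19.7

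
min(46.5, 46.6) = 46.5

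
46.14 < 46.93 True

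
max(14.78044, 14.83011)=14.83011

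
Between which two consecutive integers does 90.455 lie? 90 and 91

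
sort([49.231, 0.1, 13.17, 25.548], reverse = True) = [49.231, 25.548, 13.17, 0.1]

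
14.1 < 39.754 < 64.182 True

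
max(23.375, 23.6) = 23.6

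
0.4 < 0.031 False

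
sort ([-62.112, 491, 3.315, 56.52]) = [-62.112, 3.315, 56.52, 491]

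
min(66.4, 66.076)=66.076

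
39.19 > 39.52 False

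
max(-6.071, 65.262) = 65.262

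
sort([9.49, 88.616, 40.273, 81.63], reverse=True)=[88.616, 81.63, 40.273, 9.49]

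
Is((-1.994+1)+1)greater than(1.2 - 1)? No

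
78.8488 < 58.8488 False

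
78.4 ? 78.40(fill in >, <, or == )==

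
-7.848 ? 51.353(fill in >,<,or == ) <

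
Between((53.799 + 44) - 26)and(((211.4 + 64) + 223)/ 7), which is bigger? ((53.799 + 44) - 26)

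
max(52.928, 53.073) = 53.073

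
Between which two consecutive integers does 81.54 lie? 81 and 82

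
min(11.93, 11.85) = 11.85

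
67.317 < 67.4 True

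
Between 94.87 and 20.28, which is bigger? 94.87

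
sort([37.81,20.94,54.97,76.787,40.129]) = [20.94,37.81,40.129,54.97,76.787]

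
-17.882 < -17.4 True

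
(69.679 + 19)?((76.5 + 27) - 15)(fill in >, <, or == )>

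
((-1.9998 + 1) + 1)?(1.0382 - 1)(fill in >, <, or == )<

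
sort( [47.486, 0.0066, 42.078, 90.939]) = [0.0066, 42.078, 47.486, 90.939]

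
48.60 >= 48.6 True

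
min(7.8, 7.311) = 7.311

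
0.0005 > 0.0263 False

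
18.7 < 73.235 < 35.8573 False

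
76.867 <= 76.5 False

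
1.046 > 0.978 True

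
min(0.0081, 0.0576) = 0.0081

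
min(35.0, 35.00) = 35.0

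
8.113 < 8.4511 True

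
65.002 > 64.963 True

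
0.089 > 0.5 False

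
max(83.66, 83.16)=83.66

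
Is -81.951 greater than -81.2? No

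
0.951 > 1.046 False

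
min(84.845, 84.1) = 84.1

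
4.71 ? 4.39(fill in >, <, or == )>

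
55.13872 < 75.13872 True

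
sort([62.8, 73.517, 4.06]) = [4.06, 62.8, 73.517]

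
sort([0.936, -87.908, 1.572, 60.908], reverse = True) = [60.908, 1.572, 0.936, -87.908]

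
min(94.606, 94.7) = 94.606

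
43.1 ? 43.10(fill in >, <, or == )==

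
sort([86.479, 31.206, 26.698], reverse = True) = [86.479, 31.206, 26.698]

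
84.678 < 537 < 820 True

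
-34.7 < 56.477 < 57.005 True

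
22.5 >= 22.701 False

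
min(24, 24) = 24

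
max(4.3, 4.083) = 4.3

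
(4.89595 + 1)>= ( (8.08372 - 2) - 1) True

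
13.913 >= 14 False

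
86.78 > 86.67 True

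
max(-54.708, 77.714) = 77.714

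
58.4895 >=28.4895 True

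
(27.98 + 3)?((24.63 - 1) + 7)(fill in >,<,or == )>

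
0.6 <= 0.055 False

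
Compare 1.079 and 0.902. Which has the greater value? 1.079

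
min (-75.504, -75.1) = -75.504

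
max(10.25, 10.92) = 10.92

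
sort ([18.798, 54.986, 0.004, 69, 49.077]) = [0.004, 18.798, 49.077, 54.986, 69]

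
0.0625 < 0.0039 False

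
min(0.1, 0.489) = 0.1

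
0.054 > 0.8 False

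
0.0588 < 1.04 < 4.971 True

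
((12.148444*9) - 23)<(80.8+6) True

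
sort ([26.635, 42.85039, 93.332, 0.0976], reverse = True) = [93.332, 42.85039, 26.635, 0.0976]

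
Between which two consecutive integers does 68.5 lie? 68 and 69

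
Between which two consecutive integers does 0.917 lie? 0 and 1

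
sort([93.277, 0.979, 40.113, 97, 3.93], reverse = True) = [97, 93.277, 40.113, 3.93, 0.979]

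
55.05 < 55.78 True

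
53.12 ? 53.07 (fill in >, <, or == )>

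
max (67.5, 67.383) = 67.5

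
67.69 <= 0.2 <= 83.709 False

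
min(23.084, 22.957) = 22.957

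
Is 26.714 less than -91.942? No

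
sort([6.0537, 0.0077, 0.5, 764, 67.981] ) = [0.0077, 0.5, 6.0537, 67.981, 764]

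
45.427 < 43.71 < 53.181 False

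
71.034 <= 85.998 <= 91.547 True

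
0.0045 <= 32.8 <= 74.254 True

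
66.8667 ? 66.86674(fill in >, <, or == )<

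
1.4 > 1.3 True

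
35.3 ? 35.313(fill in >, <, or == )<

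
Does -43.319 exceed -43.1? No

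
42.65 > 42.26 True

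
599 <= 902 True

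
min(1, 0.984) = 0.984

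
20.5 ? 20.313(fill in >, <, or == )>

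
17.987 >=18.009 False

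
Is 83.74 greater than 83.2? Yes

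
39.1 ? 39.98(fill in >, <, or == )<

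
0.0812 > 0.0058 True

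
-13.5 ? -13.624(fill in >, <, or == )>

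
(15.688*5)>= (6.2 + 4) True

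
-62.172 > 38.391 False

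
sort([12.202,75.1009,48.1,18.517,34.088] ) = [12.202,18.517,34.088,48.1,75.1009]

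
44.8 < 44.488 False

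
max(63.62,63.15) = 63.62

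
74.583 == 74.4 False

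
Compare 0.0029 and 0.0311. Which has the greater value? 0.0311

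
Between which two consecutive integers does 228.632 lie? 228 and 229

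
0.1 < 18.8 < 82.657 True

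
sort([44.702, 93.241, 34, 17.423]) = [17.423, 34, 44.702, 93.241]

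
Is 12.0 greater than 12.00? No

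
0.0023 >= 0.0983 False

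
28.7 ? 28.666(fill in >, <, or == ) >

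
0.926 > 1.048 False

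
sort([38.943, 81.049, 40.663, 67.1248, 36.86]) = [36.86, 38.943, 40.663, 67.1248, 81.049]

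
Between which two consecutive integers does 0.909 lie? 0 and 1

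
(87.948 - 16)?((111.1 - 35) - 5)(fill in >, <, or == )>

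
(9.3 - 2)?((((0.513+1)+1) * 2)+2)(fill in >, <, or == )>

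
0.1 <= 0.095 False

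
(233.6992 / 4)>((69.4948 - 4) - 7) False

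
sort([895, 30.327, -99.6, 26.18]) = [-99.6, 26.18, 30.327, 895]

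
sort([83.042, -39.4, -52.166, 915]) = [-52.166, -39.4, 83.042, 915]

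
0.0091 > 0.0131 False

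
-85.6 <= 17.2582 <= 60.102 True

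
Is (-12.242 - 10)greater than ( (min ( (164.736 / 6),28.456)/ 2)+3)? No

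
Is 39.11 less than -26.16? No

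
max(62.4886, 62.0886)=62.4886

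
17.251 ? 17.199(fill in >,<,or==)>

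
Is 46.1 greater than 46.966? No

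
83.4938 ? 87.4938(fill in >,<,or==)<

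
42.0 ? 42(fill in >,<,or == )==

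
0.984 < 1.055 True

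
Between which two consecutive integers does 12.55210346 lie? 12 and 13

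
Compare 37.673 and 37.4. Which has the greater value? 37.673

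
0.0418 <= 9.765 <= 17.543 True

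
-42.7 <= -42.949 False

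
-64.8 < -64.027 True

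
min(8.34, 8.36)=8.34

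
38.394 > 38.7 False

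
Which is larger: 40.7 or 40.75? 40.75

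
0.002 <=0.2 True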